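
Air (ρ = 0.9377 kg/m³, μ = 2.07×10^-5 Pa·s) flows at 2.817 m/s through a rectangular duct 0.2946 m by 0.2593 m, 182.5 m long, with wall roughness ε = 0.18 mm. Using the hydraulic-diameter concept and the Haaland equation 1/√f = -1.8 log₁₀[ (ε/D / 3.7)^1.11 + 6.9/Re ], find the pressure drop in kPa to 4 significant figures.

Hydraulic diameter D_h = 4A/P = 4·(0.2946·0.2593)/(2·(0.2946+0.2593)) = 0.3056/1.108 = 0.2758 m.
Re = ρVD_h/μ = 0.9377·2.817·0.2758/2.07e-05 = 3.52e+04.
ε/D_h = 0.00018/0.2758 = 0.000653; Haaland gives 1/√f = -1.8 log₁₀[6.82e-05+0.000196] = 6.441, so f = 0.02411.
ΔP = f(L/D_h)(ρV²/2) = 0.02411·182.5/0.2758·3.721 = 59.35 Pa.
ΔP = 0.05935 kPa.

ΔP ≈ 0.05935 kPa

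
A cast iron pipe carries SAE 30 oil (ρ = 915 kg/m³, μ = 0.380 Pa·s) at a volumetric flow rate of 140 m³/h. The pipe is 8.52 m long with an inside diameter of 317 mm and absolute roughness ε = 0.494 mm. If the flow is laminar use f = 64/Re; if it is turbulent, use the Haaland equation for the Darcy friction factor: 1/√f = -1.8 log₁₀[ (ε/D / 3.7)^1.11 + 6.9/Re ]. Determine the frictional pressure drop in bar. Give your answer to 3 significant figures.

Q = 140 m³/h = 140/3600 = 0.03889 m³/s.
Cross-sectional area A = πD²/4 = π(0.317)²/4 = 0.07892 m²; mean velocity V = Q/A = 0.03889/0.07892 = 0.4927 m/s.
Reynolds number Re = ρVD/μ = 915 · 0.4927 · 0.317 / 0.38 = 376.1.
Re < 2300 → laminar flow, so f = 64/Re = 64/376.1 = 0.1702 (the turbulent correlation is not needed).
Darcy-Weisbach: ΔP = f(L/D)(ρV²/2) = 0.1702·(8.52/0.317)·(915·0.4927²/2) = 0.1702·26.88·111.1 = 508 Pa.
ΔP = 508 Pa = 0.00508 bar.

ΔP ≈ 0.00508 bar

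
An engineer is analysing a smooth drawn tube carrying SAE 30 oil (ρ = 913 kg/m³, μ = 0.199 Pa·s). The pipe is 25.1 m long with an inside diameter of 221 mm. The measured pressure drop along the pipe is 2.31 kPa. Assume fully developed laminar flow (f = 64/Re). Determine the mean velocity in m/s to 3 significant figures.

For laminar flow, f = 64/Re with Re = ρVD/μ, so Darcy-Weisbach reduces to ΔP = 32μLV/D². Solving for V: V = ΔP·D²/(32μL) = 2310·(0.221)²/(32·0.199·25.1) = 0.7059 m/s.
Check: Re = ρVD/μ = 913·0.7059·0.221/0.199 = 715.7 < 2300, so the laminar assumption holds.

V ≈ 0.706 m/s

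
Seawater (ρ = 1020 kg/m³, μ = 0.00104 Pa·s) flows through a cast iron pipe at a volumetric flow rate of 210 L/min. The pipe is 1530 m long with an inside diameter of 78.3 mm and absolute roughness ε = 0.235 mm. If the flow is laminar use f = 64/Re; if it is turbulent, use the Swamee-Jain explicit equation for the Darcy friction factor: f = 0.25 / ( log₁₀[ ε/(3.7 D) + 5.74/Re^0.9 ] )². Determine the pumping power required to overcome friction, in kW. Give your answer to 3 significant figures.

Q = 210 L/min = 210/60000 = 0.0035 m³/s.
Cross-sectional area A = πD²/4 = π(0.0783)²/4 = 0.004815 m²; mean velocity V = Q/A = 0.0035/0.004815 = 0.7269 m/s.
Reynolds number Re = ρVD/μ = 1020 · 0.7269 · 0.0783 / 0.00104 = 5.582e+04.
Re > 4000 → turbulent. Relative roughness ε/D = 0.000235/0.0783 = 0.003. Swamee-Jain: f = 0.25/(log₁₀[0.003/3.7 + 5.74/5.582e+04^0.9])² = 0.25/(log₁₀[0.000811 + 0.000307])² = 0.25/(-2.952)² = 0.0287.
Darcy-Weisbach: ΔP = f(L/D)(ρV²/2) = 0.0287·(1530/0.0783)·(1020·0.7269²/2) = 0.0287·1.954e+04·269.5 = 1.511e+05 Pa.
Pumping power P = QΔP = 0.0035·1.511e+05 = 528.8 W = 0.529 kW.

P ≈ 0.529 kW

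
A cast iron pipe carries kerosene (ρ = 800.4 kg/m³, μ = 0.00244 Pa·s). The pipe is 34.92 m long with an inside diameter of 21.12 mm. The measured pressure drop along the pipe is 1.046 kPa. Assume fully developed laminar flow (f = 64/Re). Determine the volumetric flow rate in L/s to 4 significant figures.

For laminar flow, f = 64/Re with Re = ρVD/μ, so Darcy-Weisbach reduces to ΔP = 32μLV/D². Solving for V: V = ΔP·D²/(32μL) = 1046·(0.02112)²/(32·0.00244·34.92) = 0.1711 m/s.
Check: Re = ρVD/μ = 800.4·0.1711·0.02112/0.00244 = 1186 < 2300, so the laminar assumption holds.
Q = V·A = 0.1711·(π/4·0.02112²) = 5.995e-05 m³/s = 0.05995 L/s.

Q ≈ 0.05995 L/s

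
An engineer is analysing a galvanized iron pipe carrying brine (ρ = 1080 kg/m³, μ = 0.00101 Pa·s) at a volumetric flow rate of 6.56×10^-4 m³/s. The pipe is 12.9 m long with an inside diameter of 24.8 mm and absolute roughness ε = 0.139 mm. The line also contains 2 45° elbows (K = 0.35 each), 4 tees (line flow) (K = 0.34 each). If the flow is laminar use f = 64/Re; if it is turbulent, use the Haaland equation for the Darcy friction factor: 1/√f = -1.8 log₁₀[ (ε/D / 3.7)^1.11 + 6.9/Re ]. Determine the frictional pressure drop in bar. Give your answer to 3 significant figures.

Cross-sectional area A = πD²/4 = π(0.0248)²/4 = 0.0004831 m²; mean velocity V = Q/A = 0.000656/0.0004831 = 1.358 m/s.
Reynolds number Re = ρVD/μ = 1080 · 1.358 · 0.0248 / 0.00101 = 3.601e+04.
Re > 4000 → turbulent. Relative roughness ε/D = 0.000139/0.0248 = 0.0056. Haaland: 1/√f = -1.8 log₁₀[(0.0056/3.7)^1.11 + 6.9/3.601e+04] = -1.8 log₁₀[0.000742 + 0.000192] = 5.454, so f = 0.03362.
Total minor-loss coefficient ΣK = 2·0.35 + 4·0.34 = 2.06.
ΔP = [f·L/D + ΣK]·(ρV²/2) = [0.03362·12.9/0.0248 + 2.06]·(1080·1.358²/2) = [17.49 + 2.06]·995.9 = 1.947e+04 Pa.
ΔP = 1.947e+04 Pa = 0.195 bar.

ΔP ≈ 0.195 bar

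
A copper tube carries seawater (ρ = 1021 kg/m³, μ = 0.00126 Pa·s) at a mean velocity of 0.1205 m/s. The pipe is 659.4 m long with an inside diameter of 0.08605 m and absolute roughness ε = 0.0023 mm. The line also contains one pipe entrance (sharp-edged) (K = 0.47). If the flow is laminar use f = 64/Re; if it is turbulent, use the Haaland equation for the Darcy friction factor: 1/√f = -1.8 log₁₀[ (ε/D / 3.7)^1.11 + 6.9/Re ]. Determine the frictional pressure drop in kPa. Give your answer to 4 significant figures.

ΔP ≈ 1.846 kPa

Reynolds number Re = ρVD/μ = 1021 · 0.1205 · 0.08605 / 0.00126 = 8402.
Re > 4000 → turbulent. Relative roughness ε/D = 2.3e-06/0.08605 = 2.67e-05. Haaland: 1/√f = -1.8 log₁₀[(2.67e-05/3.7)^1.11 + 6.9/8402] = -1.8 log₁₀[1.96e-06 + 0.000821] = 5.552, so f = 0.03244.
Total minor-loss coefficient ΣK = 1·0.47 = 0.47.
ΔP = [f·L/D + ΣK]·(ρV²/2) = [0.03244·659.4/0.08605 + 0.47]·(1021·0.1205²/2) = [248.6 + 0.47]·7.413 = 1846 Pa.
ΔP = 1846 Pa = 1.846 kPa.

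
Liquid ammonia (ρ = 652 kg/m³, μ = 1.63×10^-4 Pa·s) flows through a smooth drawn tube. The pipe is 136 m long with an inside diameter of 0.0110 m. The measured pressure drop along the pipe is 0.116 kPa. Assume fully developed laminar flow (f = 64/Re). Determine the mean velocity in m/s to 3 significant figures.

V ≈ 0.0198 m/s

For laminar flow, f = 64/Re with Re = ρVD/μ, so Darcy-Weisbach reduces to ΔP = 32μLV/D². Solving for V: V = ΔP·D²/(32μL) = 116·(0.011)²/(32·0.000163·136) = 0.01979 m/s.
Check: Re = ρVD/μ = 652·0.01979·0.011/0.000163 = 870.6 < 2300, so the laminar assumption holds.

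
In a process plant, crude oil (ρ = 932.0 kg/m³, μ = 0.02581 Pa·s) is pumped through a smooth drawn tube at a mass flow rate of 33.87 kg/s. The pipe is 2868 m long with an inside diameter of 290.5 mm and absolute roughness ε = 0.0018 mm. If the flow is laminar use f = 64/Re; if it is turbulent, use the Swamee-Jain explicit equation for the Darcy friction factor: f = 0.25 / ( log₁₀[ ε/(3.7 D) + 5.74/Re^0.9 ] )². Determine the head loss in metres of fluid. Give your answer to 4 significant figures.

A = πD²/4 = π(0.2905)²/4 = 0.06628 m²; mean velocity V = ṁ/(ρA) = 33.87/(932 · 0.06628) = 0.5483 m/s.
Reynolds number Re = ρVD/μ = 932 · 0.5483 · 0.2905 / 0.0258 = 5752.
Re > 4000 → turbulent. Relative roughness ε/D = 1.8e-06/0.2905 = 6.2e-06. Swamee-Jain: f = 0.25/(log₁₀[6.2e-06/3.7 + 5.74/5752^0.9])² = 0.25/(log₁₀[1.67e-06 + 0.00237])² = 0.25/(-2.625)² = 0.03629.
Darcy-Weisbach: ΔP = f(L/D)(ρV²/2) = 0.03629·(2868/0.2905)·(932·0.5483²/2) = 0.03629·9873·140.1 = 5.02e+04 Pa.
Head loss h_f = ΔP/(ρg) = 5.02e+04/(932·9.81) = 5.490 m.

h_f ≈ 5.490 m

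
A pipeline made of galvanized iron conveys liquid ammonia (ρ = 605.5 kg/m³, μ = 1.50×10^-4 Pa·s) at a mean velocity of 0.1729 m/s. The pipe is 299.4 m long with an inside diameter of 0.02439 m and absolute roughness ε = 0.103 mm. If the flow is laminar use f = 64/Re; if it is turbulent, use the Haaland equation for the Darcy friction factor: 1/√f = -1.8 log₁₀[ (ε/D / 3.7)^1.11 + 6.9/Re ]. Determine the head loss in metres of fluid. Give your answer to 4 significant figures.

h_f ≈ 0.6314 m

Reynolds number Re = ρVD/μ = 605.5 · 0.1729 · 0.02439 / 0.00015 = 1.702e+04.
Re > 4000 → turbulent. Relative roughness ε/D = 0.000103/0.02439 = 0.00422. Haaland: 1/√f = -1.8 log₁₀[(0.00422/3.7)^1.11 + 6.9/1.702e+04] = -1.8 log₁₀[0.000542 + 0.000405] = 5.443, so f = 0.03376.
Darcy-Weisbach: ΔP = f(L/D)(ρV²/2) = 0.03376·(299.4/0.02439)·(605.5·0.1729²/2) = 0.03376·1.228e+04·9.051 = 3751 Pa.
Head loss h_f = ΔP/(ρg) = 3751/(605.5·9.81) = 0.6314 m.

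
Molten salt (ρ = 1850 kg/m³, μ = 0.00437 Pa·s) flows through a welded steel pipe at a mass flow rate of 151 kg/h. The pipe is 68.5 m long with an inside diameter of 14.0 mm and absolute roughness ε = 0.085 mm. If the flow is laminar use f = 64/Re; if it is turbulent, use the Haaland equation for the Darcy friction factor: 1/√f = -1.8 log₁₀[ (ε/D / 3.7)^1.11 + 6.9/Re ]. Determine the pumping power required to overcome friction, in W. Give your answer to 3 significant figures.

P ≈ 0.163 W

ṁ = 151 kg/h = 151/3600 = 0.04194 kg/s.
A = πD²/4 = π(0.014)²/4 = 0.0001539 m²; mean velocity V = ṁ/(ρA) = 0.04194/(1850 · 0.0001539) = 0.1473 m/s.
Reynolds number Re = ρVD/μ = 1850 · 0.1473 · 0.014 / 0.00437 = 872.9.
Re < 2300 → laminar flow, so f = 64/Re = 64/872.9 = 0.07332 (the turbulent correlation is not needed).
Darcy-Weisbach: ΔP = f(L/D)(ρV²/2) = 0.07332·(68.5/0.014)·(1850·0.1473²/2) = 0.07332·4893·20.07 = 7198 Pa.
Q = ṁ/ρ = 0.04194/1850 = 2.267e-05 m³/s.
Pumping power P = QΔP = 2.267e-05·7198 = 0.1632 W = 0.163 W.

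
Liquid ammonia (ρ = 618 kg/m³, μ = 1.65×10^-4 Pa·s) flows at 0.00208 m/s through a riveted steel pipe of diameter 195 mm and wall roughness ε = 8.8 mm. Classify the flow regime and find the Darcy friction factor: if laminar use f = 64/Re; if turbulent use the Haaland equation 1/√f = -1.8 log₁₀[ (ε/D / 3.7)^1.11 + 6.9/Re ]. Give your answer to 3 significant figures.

Re = ρVD/μ = 618·0.00208·0.195/0.000165 = 1519.
Re < 2300 → laminar, so f = 64/Re = 0.04213 (roughness is irrelevant in laminar flow).

f ≈ 0.0421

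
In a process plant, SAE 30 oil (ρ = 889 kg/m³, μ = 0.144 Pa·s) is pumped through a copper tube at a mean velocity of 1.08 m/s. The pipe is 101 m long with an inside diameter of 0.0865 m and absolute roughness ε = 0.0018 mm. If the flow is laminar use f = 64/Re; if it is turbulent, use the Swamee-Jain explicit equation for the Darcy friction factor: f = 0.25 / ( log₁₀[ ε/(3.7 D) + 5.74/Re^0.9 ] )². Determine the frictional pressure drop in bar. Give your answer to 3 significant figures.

ΔP ≈ 0.672 bar

Reynolds number Re = ρVD/μ = 889 · 1.08 · 0.0865 / 0.144 = 576.7.
Re < 2300 → laminar flow, so f = 64/Re = 64/576.7 = 0.111 (the turbulent correlation is not needed).
Darcy-Weisbach: ΔP = f(L/D)(ρV²/2) = 0.111·(101/0.0865)·(889·1.08²/2) = 0.111·1168·518.5 = 6.718e+04 Pa.
ΔP = 6.718e+04 Pa = 0.672 bar.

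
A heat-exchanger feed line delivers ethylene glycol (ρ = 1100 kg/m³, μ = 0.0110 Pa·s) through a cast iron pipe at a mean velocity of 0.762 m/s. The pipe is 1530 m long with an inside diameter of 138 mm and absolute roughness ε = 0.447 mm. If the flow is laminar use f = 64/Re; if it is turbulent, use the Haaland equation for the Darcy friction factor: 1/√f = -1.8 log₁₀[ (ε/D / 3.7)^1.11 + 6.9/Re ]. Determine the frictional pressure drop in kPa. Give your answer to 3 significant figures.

Reynolds number Re = ρVD/μ = 1100 · 0.762 · 0.138 / 0.011 = 1.052e+04.
Re > 4000 → turbulent. Relative roughness ε/D = 0.000447/0.138 = 0.00324. Haaland: 1/√f = -1.8 log₁₀[(0.00324/3.7)^1.11 + 6.9/1.052e+04] = -1.8 log₁₀[0.000404 + 0.000656] = 5.355, so f = 0.03488.
Darcy-Weisbach: ΔP = f(L/D)(ρV²/2) = 0.03488·(1530/0.138)·(1100·0.762²/2) = 0.03488·1.109e+04·319.4 = 1.235e+05 Pa.
ΔP = 1.235e+05 Pa = 123 kPa.

ΔP ≈ 123 kPa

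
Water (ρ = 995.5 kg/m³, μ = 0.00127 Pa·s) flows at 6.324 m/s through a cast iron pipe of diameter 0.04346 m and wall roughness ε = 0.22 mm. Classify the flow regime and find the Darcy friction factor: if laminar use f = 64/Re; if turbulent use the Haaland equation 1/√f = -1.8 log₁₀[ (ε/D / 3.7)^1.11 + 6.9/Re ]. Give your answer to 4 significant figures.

f ≈ 0.03094

Re = ρVD/μ = 995.5·6.324·0.04346/0.00127 = 2.154e+05.
Re > 4000 → turbulent. ε/D = 0.00022/0.04346 = 0.00506; Haaland: 1/√f = -1.8 log₁₀[0.000662 + 3.2e-05] = 5.685, so f = 0.03094.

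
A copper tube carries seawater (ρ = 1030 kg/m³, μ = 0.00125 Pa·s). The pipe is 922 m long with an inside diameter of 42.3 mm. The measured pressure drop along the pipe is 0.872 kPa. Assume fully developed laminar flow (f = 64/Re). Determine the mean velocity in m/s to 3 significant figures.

V ≈ 0.0423 m/s

For laminar flow, f = 64/Re with Re = ρVD/μ, so Darcy-Weisbach reduces to ΔP = 32μLV/D². Solving for V: V = ΔP·D²/(32μL) = 872·(0.0423)²/(32·0.00125·922) = 0.04231 m/s.
Check: Re = ρVD/μ = 1030·0.04231·0.0423/0.00125 = 1475 < 2300, so the laminar assumption holds.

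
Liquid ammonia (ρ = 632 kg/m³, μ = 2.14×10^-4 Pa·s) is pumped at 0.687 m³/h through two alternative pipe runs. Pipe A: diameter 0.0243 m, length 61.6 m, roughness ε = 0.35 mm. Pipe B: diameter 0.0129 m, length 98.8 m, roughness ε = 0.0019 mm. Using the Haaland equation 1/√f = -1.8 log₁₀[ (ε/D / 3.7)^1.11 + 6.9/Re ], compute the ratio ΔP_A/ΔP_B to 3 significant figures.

ΔP_A/ΔP_B ≈ 0.0567

Pipe A: V = Q/A = 0.0001908/0.0004638 = 0.4115 m/s; Re = 2.953e+04; ε/D = 0.0144; Haaland → f = 0.04465; ΔP_A = f(L/D)(ρV²/2) = 6055 Pa.
Pipe B: V = Q/A = 0.0001908/0.0001307 = 1.46 m/s; Re = 5.563e+04; ε/D = 0.000147; Haaland → f = 0.02068; ΔP_B = f(L/D)(ρV²/2) = 1.067e+05 Pa.
ΔP_A/ΔP_B = 6055/1.067e+05 = 0.0567.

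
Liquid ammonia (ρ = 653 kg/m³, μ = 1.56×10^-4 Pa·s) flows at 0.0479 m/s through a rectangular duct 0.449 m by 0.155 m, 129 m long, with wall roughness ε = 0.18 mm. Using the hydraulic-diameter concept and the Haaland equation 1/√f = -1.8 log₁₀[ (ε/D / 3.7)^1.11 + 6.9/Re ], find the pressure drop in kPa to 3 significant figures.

ΔP ≈ 0.00980 kPa

Hydraulic diameter D_h = 4A/P = 4·(0.449·0.155)/(2·(0.449+0.155)) = 0.2784/1.208 = 0.2304 m.
Re = ρVD_h/μ = 653·0.0479·0.2304/0.000156 = 4.621e+04.
ε/D_h = 0.00018/0.2304 = 0.000781; Haaland gives 1/√f = -1.8 log₁₀[8.32e-05+0.000149] = 6.54, so f = 0.02338.
ΔP = f(L/D_h)(ρV²/2) = 0.02338·129/0.2304·0.7491 = 9.803 Pa.
ΔP = 0.00980 kPa.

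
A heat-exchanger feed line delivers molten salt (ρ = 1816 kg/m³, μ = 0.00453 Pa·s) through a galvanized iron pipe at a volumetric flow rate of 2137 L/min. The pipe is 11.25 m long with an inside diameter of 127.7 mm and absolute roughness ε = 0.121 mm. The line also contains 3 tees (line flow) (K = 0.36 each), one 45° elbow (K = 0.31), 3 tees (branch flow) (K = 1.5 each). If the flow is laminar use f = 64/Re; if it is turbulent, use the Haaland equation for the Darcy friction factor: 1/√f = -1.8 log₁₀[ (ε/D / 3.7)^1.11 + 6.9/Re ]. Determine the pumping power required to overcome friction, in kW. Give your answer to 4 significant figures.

P ≈ 1.939 kW

Q = 2137 L/min = 2137/60000 = 0.03562 m³/s.
Cross-sectional area A = πD²/4 = π(0.1277)²/4 = 0.01281 m²; mean velocity V = Q/A = 0.03562/0.01281 = 2.781 m/s.
Reynolds number Re = ρVD/μ = 1816 · 2.781 · 0.1277 / 0.00453 = 1.424e+05.
Re > 4000 → turbulent. Relative roughness ε/D = 0.000121/0.1277 = 0.000948. Haaland: 1/√f = -1.8 log₁₀[(0.000948/3.7)^1.11 + 6.9/1.424e+05] = -1.8 log₁₀[0.000103 + 4.85e-05] = 6.875, so f = 0.02116.
Total minor-loss coefficient ΣK = 3·0.36 + 1·0.31 + 3·1.5 = 5.89.
ΔP = [f·L/D + ΣK]·(ρV²/2) = [0.02116·11.25/0.1277 + 5.89]·(1816·2.781²/2) = [1.864 + 5.89]·7022 = 5.445e+04 Pa.
Pumping power P = QΔP = 0.03562·5.445e+04 = 1939.2 W = 1.939 kW.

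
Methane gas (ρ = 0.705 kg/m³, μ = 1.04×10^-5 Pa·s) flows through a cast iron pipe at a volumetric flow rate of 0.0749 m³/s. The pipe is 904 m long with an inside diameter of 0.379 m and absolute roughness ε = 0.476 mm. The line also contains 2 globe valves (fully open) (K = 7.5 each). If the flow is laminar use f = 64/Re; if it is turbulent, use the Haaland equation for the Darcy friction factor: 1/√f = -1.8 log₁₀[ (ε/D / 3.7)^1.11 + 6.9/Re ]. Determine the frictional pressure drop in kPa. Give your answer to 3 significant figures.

Cross-sectional area A = πD²/4 = π(0.379)²/4 = 0.1128 m²; mean velocity V = Q/A = 0.0749/0.1128 = 0.6639 m/s.
Reynolds number Re = ρVD/μ = 0.705 · 0.6639 · 0.379 / 1.04e-05 = 1.706e+04.
Re > 4000 → turbulent. Relative roughness ε/D = 0.000476/0.379 = 0.00126. Haaland: 1/√f = -1.8 log₁₀[(0.00126/3.7)^1.11 + 6.9/1.706e+04] = -1.8 log₁₀[0.000141 + 0.000405] = 5.874, so f = 0.02898.
Total minor-loss coefficient ΣK = 2·7.5 = 15.
ΔP = [f·L/D + ΣK]·(ρV²/2) = [0.02898·904/0.379 + 15]·(0.705·0.6639²/2) = [69.13 + 15]·0.1554 = 13.07 Pa.
ΔP = 13.07 Pa = 0.0131 kPa.

ΔP ≈ 0.0131 kPa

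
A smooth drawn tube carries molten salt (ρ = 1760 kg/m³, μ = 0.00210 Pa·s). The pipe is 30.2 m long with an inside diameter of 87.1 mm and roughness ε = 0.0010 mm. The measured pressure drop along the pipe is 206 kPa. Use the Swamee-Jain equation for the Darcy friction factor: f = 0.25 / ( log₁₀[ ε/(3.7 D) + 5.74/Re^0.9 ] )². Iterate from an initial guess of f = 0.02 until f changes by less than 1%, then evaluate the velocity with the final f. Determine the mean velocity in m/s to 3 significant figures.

Rearranging Darcy-Weisbach: V = √(2·ΔP·D/(f·L·ρ)). With ε/D = 1e-06/0.0871 = 1.15e-05, iterate starting from f = 0.02:
  f = 0.02 → V = √(2·2.06e+05·0.0871/(0.02·30.2·1760)) = 5.81 m/s; Re = ρVD/μ = 4.241e+05; f → 0.01365
  f = 0.01365 → V = 7.033 m/s; Re = 5.134e+05; f → 0.01322
  f = 0.01322 → V = 7.147 m/s; Re = 5.217e+05; f → 0.01318
Converged (Δf/f < 1%). With the final f = 0.01318: V = √(2·2.06e+05·0.0871/(0.01318·30.2·1760)) = 7.157 m/s.

V ≈ 7.16 m/s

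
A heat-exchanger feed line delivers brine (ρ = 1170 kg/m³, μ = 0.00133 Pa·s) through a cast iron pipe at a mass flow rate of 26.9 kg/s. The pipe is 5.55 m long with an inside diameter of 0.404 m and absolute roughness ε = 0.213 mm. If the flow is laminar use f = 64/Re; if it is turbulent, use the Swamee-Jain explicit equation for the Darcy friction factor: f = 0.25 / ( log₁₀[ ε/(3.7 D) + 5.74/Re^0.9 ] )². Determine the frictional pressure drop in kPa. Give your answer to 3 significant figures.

ΔP ≈ 0.00565 kPa

A = πD²/4 = π(0.404)²/4 = 0.1282 m²; mean velocity V = ṁ/(ρA) = 26.9/(1170 · 0.1282) = 0.1794 m/s.
Reynolds number Re = ρVD/μ = 1170 · 0.1794 · 0.404 / 0.00133 = 6.374e+04.
Re > 4000 → turbulent. Relative roughness ε/D = 0.000213/0.404 = 0.000527. Swamee-Jain: f = 0.25/(log₁₀[0.000527/3.7 + 5.74/6.374e+04^0.9])² = 0.25/(log₁₀[0.000142 + 0.000272])² = 0.25/(-3.382)² = 0.02185.
Darcy-Weisbach: ΔP = f(L/D)(ρV²/2) = 0.02185·(5.55/0.404)·(1170·0.1794²/2) = 0.02185·13.74·18.82 = 5.65 Pa.
ΔP = 5.65 Pa = 0.00565 kPa.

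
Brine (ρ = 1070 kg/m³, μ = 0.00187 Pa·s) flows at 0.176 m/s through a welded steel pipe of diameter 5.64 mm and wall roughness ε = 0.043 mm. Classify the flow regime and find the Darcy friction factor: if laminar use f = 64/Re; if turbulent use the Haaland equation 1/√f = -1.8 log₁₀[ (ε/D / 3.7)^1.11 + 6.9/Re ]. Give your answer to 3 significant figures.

Re = ρVD/μ = 1070·0.176·0.00564/0.00187 = 568.
Re < 2300 → laminar, so f = 64/Re = 0.1127 (roughness is irrelevant in laminar flow).

f ≈ 0.113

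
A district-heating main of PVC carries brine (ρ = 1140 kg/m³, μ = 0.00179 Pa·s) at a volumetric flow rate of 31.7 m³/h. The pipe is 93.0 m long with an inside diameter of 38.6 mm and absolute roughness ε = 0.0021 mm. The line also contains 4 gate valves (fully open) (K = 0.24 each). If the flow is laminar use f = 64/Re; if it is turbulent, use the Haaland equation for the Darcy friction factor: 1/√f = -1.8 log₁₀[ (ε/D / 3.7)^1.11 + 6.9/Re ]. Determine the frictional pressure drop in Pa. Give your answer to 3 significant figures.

Q = 31.7 m³/h = 31.7/3600 = 0.008806 m³/s.
Cross-sectional area A = πD²/4 = π(0.0386)²/4 = 0.00117 m²; mean velocity V = Q/A = 0.008806/0.00117 = 7.525 m/s.
Reynolds number Re = ρVD/μ = 1140 · 7.525 · 0.0386 / 0.00179 = 1.85e+05.
Re > 4000 → turbulent. Relative roughness ε/D = 2.1e-06/0.0386 = 5.44e-05. Haaland: 1/√f = -1.8 log₁₀[(5.44e-05/3.7)^1.11 + 6.9/1.85e+05] = -1.8 log₁₀[4.32e-06 + 3.73e-05] = 7.885, so f = 0.01608.
Total minor-loss coefficient ΣK = 4·0.24 = 0.96.
ΔP = [f·L/D + ΣK]·(ρV²/2) = [0.01608·93/0.0386 + 0.96]·(1140·7.525²/2) = [38.75 + 0.96]·3.227e+04 = 1.282e+06 Pa.

ΔP ≈ 1.28×10^6 Pa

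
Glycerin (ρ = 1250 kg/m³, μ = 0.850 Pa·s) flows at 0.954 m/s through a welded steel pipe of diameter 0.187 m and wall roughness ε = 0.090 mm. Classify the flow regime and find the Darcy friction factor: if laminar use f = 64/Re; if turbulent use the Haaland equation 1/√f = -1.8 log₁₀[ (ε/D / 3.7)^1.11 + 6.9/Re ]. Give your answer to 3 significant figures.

f ≈ 0.244

Re = ρVD/μ = 1250·0.954·0.187/0.85 = 262.4.
Re < 2300 → laminar, so f = 64/Re = 0.2439 (roughness is irrelevant in laminar flow).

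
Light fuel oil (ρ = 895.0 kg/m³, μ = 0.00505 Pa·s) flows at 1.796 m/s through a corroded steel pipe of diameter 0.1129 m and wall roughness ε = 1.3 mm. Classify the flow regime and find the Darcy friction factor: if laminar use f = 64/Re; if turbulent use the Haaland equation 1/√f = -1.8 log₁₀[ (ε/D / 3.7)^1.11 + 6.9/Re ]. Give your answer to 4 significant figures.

f ≈ 0.04126

Re = ρVD/μ = 895·1.796·0.1129/0.00505 = 3.594e+04.
Re > 4000 → turbulent. ε/D = 0.0013/0.1129 = 0.0115; Haaland: 1/√f = -1.8 log₁₀[0.00165 + 0.000192] = 4.923, so f = 0.04126.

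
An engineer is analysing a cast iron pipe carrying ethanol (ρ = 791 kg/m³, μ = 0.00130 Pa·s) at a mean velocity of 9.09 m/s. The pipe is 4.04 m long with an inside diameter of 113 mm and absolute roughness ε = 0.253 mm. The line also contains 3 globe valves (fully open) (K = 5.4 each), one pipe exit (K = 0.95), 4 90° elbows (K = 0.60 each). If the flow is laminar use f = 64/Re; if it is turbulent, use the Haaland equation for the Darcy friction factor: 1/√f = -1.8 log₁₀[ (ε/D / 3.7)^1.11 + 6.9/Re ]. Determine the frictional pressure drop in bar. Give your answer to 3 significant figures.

Reynolds number Re = ρVD/μ = 791 · 9.09 · 0.113 / 0.0013 = 6.25e+05.
Re > 4000 → turbulent. Relative roughness ε/D = 0.000253/0.113 = 0.00224. Haaland: 1/√f = -1.8 log₁₀[(0.00224/3.7)^1.11 + 6.9/6.25e+05] = -1.8 log₁₀[0.000268 + 1.1e-05] = 6.398, so f = 0.02443.
Total minor-loss coefficient ΣK = 3·5.4 + 1·0.95 + 4·0.6 = 19.6.
ΔP = [f·L/D + ΣK]·(ρV²/2) = [0.02443·4.04/0.113 + 19.6]·(791·9.09²/2) = [0.8733 + 19.6]·3.268e+04 = 6.674e+05 Pa.
ΔP = 6.674e+05 Pa = 6.67 bar.

ΔP ≈ 6.67 bar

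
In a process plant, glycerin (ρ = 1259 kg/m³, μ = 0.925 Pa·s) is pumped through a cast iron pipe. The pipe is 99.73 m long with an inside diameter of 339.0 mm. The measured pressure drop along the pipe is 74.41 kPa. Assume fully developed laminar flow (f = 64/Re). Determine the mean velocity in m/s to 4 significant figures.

V ≈ 2.897 m/s

For laminar flow, f = 64/Re with Re = ρVD/μ, so Darcy-Weisbach reduces to ΔP = 32μLV/D². Solving for V: V = ΔP·D²/(32μL) = 7.441e+04·(0.339)²/(32·0.925·99.73) = 2.897 m/s.
Check: Re = ρVD/μ = 1259·2.897·0.339/0.925 = 1337 < 2300, so the laminar assumption holds.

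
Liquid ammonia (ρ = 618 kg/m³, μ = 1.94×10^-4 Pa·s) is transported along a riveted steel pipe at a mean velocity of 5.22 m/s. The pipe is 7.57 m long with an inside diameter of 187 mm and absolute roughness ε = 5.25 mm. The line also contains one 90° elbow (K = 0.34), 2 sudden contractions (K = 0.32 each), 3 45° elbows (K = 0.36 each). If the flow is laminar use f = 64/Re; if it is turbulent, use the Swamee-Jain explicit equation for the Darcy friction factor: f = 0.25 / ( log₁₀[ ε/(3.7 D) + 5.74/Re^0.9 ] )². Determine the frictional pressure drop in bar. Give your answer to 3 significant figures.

ΔP ≈ 0.363 bar

Reynolds number Re = ρVD/μ = 618 · 5.22 · 0.187 / 0.000194 = 3.11e+06.
Re > 4000 → turbulent. Relative roughness ε/D = 0.00525/0.187 = 0.0281. Swamee-Jain: f = 0.25/(log₁₀[0.0281/3.7 + 5.74/3.11e+06^0.9])² = 0.25/(log₁₀[0.00759 + 8.23e-06])² = 0.25/(-2.119)² = 0.05566.
Total minor-loss coefficient ΣK = 1·0.34 + 2·0.32 + 3·0.36 = 2.06.
ΔP = [f·L/D + ΣK]·(ρV²/2) = [0.05566·7.57/0.187 + 2.06]·(618·5.22²/2) = [2.253 + 2.06]·8420 = 3.631e+04 Pa.
ΔP = 3.631e+04 Pa = 0.363 bar.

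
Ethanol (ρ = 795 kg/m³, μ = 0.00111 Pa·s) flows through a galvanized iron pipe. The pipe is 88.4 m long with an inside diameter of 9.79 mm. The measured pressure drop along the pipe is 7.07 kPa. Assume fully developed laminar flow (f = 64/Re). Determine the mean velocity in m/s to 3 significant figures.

For laminar flow, f = 64/Re with Re = ρVD/μ, so Darcy-Weisbach reduces to ΔP = 32μLV/D². Solving for V: V = ΔP·D²/(32μL) = 7070·(0.00979)²/(32·0.00111·88.4) = 0.2158 m/s.
Check: Re = ρVD/μ = 795·0.2158·0.00979/0.00111 = 1513 < 2300, so the laminar assumption holds.

V ≈ 0.216 m/s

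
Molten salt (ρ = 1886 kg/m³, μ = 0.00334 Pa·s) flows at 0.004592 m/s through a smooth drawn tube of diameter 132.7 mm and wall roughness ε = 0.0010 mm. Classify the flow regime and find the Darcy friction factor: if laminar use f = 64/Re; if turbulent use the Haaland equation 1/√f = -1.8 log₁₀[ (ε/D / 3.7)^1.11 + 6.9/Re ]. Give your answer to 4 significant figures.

f ≈ 0.1860

Re = ρVD/μ = 1886·0.004592·0.1327/0.00334 = 344.1.
Re < 2300 → laminar, so f = 64/Re = 0.186 (roughness is irrelevant in laminar flow).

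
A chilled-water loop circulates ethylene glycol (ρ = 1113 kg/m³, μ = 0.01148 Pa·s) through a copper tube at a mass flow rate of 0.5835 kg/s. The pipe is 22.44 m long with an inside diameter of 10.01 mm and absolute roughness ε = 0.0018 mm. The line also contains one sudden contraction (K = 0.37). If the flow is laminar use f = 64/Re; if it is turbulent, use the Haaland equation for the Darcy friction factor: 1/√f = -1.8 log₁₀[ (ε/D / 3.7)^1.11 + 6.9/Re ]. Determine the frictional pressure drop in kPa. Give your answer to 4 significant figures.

ΔP ≈ 1953 kPa

A = πD²/4 = π(0.01001)²/4 = 7.87e-05 m²; mean velocity V = ṁ/(ρA) = 0.5835/(1113 · 7.87e-05) = 6.662 m/s.
Reynolds number Re = ρVD/μ = 1113 · 6.662 · 0.01001 / 0.0115 = 6465.
Re > 4000 → turbulent. Relative roughness ε/D = 1.8e-06/0.01001 = 0.00018. Haaland: 1/√f = -1.8 log₁₀[(0.00018/3.7)^1.11 + 6.9/6465] = -1.8 log₁₀[1.63e-05 + 0.00107] = 5.337, so f = 0.0351.
Total minor-loss coefficient ΣK = 1·0.37 = 0.37.
ΔP = [f·L/D + ΣK]·(ρV²/2) = [0.0351·22.44/0.01001 + 0.37]·(1113·6.662²/2) = [78.7 + 0.37]·2.47e+04 = 1.953e+06 Pa.
ΔP = 1.953e+06 Pa = 1953 kPa.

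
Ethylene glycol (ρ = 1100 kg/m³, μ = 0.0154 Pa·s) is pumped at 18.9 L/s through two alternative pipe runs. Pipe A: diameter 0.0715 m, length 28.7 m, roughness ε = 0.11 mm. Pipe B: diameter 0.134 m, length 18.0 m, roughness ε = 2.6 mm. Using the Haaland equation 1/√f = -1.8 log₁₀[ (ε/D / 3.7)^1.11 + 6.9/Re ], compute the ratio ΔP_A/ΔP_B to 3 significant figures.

Pipe A: V = Q/A = 0.0189/0.004015 = 4.707 m/s; Re = 2.404e+04; ε/D = 0.00154; Haaland → f = 0.02777; ΔP_A = f(L/D)(ρV²/2) = 1.358e+05 Pa.
Pipe B: V = Q/A = 0.0189/0.0141 = 1.34 m/s; Re = 1.283e+04; ε/D = 0.0194; Haaland → f = 0.05107; ΔP_B = f(L/D)(ρV²/2) = 6777 Pa.
ΔP_A/ΔP_B = 1.358e+05/6777 = 20.0.

ΔP_A/ΔP_B ≈ 20.0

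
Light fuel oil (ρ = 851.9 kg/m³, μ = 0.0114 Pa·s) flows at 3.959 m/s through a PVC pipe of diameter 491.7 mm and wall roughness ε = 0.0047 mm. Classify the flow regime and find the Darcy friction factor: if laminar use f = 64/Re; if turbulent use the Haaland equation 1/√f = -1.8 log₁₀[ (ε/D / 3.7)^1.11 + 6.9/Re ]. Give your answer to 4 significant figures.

f ≈ 0.01655

Re = ρVD/μ = 851.9·3.959·0.4917/0.0114 = 1.455e+05.
Re > 4000 → turbulent. ε/D = 4.7e-06/0.4917 = 9.56e-06; Haaland: 1/√f = -1.8 log₁₀[6.27e-07 + 4.74e-05] = 7.773, so f = 0.01655.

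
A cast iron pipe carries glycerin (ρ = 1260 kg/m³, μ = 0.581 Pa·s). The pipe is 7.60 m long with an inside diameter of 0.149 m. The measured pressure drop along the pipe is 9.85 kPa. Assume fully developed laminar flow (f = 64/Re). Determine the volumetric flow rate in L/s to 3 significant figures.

For laminar flow, f = 64/Re with Re = ρVD/μ, so Darcy-Weisbach reduces to ΔP = 32μLV/D². Solving for V: V = ΔP·D²/(32μL) = 9850·(0.149)²/(32·0.581·7.6) = 1.548 m/s.
Check: Re = ρVD/μ = 1260·1.548·0.149/0.581 = 500.1 < 2300, so the laminar assumption holds.
Q = V·A = 1.548·(π/4·0.149²) = 0.02699 m³/s = 27.0 L/s.

Q ≈ 27.0 L/s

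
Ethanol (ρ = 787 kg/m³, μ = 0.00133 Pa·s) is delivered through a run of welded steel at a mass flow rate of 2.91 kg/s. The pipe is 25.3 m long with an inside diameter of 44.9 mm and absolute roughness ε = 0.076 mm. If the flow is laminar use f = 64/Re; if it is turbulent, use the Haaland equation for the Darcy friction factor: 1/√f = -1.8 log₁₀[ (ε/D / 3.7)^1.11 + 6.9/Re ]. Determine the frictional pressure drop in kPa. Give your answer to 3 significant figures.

A = πD²/4 = π(0.0449)²/4 = 0.001583 m²; mean velocity V = ṁ/(ρA) = 2.91/(787 · 0.001583) = 2.335 m/s.
Reynolds number Re = ρVD/μ = 787 · 2.335 · 0.0449 / 0.00133 = 6.204e+04.
Re > 4000 → turbulent. Relative roughness ε/D = 7.6e-05/0.0449 = 0.00169. Haaland: 1/√f = -1.8 log₁₀[(0.00169/3.7)^1.11 + 6.9/6.204e+04] = -1.8 log₁₀[0.000196 + 0.000111] = 6.322, so f = 0.02502.
Darcy-Weisbach: ΔP = f(L/D)(ρV²/2) = 0.02502·(25.3/0.0449)·(787·2.335²/2) = 0.02502·563.5·2146 = 3.026e+04 Pa.
ΔP = 3.026e+04 Pa = 30.3 kPa.

ΔP ≈ 30.3 kPa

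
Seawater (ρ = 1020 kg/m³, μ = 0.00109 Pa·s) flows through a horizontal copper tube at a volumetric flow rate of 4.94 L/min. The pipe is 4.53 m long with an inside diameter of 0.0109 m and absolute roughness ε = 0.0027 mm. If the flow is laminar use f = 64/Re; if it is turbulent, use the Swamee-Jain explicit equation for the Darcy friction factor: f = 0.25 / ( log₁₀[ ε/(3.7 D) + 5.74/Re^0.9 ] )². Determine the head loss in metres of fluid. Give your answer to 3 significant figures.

h_f ≈ 0.533 m

Q = 4.94 L/min = 4.94/60000 = 8.233e-05 m³/s.
Cross-sectional area A = πD²/4 = π(0.0109)²/4 = 9.331e-05 m²; mean velocity V = Q/A = 8.233e-05/9.331e-05 = 0.8823 m/s.
Reynolds number Re = ρVD/μ = 1020 · 0.8823 · 0.0109 / 0.00109 = 9000.
Re > 4000 → turbulent. Relative roughness ε/D = 2.7e-06/0.0109 = 0.000248. Swamee-Jain: f = 0.25/(log₁₀[0.000248/3.7 + 5.74/9000^0.9])² = 0.25/(log₁₀[6.69e-05 + 0.00159])² = 0.25/(-2.782)² = 0.0323.
Darcy-Weisbach: ΔP = f(L/D)(ρV²/2) = 0.0323·(4.53/0.0109)·(1020·0.8823²/2) = 0.0323·415.6·397 = 5330 Pa.
Head loss h_f = ΔP/(ρg) = 5330/(1020·9.81) = 0.533 m.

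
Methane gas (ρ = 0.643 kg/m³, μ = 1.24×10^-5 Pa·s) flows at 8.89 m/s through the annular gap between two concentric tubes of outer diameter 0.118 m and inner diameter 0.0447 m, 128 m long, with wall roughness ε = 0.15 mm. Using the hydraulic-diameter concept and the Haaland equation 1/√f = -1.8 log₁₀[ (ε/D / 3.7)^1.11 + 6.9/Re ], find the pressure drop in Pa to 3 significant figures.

ΔP ≈ 1220 Pa

Hydraulic diameter D_h = 4A/P = D_o - D_i = 0.118 - 0.0447 = 0.0733 m.
Re = ρVD_h/μ = 0.643·8.89·0.0733/1.24e-05 = 3.379e+04.
ε/D_h = 0.00015/0.0733 = 0.00205; Haaland gives 1/√f = -1.8 log₁₀[0.000242+0.000204] = 6.03, so f = 0.0275.
ΔP = f(L/D_h)(ρV²/2) = 0.0275·128/0.0733·25.41 = 1220 Pa.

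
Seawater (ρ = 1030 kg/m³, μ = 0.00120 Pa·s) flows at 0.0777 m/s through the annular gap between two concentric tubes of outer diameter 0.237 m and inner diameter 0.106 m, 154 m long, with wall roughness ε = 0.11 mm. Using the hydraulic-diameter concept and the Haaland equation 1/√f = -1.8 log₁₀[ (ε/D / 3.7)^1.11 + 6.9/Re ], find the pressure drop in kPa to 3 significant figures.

ΔP ≈ 0.121 kPa

Hydraulic diameter D_h = 4A/P = D_o - D_i = 0.237 - 0.106 = 0.131 m.
Re = ρVD_h/μ = 1030·0.0777·0.131/0.0012 = 8737.
ε/D_h = 0.00011/0.131 = 0.00084; Haaland gives 1/√f = -1.8 log₁₀[9.02e-05+0.00079] = 5.5, so f = 0.03306.
ΔP = f(L/D_h)(ρV²/2) = 0.03306·154/0.131·3.109 = 120.8 Pa.
ΔP = 0.121 kPa.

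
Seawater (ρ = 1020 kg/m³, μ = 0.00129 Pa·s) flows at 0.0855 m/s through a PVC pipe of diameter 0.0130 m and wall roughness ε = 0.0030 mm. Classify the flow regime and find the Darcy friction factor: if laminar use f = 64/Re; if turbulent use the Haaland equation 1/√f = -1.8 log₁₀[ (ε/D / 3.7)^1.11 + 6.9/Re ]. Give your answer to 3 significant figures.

Re = ρVD/μ = 1020·0.0855·0.013/0.00129 = 878.9.
Re < 2300 → laminar, so f = 64/Re = 0.07282 (roughness is irrelevant in laminar flow).

f ≈ 0.0728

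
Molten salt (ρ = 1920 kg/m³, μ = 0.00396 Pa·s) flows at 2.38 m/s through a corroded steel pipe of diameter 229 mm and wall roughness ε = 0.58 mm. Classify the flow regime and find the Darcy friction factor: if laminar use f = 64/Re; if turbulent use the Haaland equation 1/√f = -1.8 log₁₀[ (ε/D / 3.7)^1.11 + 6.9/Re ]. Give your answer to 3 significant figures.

f ≈ 0.0255

Re = ρVD/μ = 1920·2.38·0.229/0.00396 = 2.643e+05.
Re > 4000 → turbulent. ε/D = 0.00058/0.229 = 0.00253; Haaland: 1/√f = -1.8 log₁₀[0.000307 + 2.61e-05] = 6.259, so f = 0.02553.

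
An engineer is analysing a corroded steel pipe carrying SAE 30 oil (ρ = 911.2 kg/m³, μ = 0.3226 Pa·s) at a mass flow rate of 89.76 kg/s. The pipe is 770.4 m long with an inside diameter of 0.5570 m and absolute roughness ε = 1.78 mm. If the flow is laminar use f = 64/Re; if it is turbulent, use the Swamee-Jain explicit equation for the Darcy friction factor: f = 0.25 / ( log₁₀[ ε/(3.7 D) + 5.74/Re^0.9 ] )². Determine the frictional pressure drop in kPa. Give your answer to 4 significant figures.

A = πD²/4 = π(0.557)²/4 = 0.2437 m²; mean velocity V = ṁ/(ρA) = 89.76/(911.2 · 0.2437) = 0.4043 m/s.
Reynolds number Re = ρVD/μ = 911.2 · 0.4043 · 0.557 / 0.323 = 636.
Re < 2300 → laminar flow, so f = 64/Re = 64/636 = 0.1006 (the turbulent correlation is not needed).
Darcy-Weisbach: ΔP = f(L/D)(ρV²/2) = 0.1006·(770.4/0.557)·(911.2·0.4043²/2) = 0.1006·1383·74.46 = 1.036e+04 Pa.
ΔP = 1.036e+04 Pa = 10.36 kPa.

ΔP ≈ 10.36 kPa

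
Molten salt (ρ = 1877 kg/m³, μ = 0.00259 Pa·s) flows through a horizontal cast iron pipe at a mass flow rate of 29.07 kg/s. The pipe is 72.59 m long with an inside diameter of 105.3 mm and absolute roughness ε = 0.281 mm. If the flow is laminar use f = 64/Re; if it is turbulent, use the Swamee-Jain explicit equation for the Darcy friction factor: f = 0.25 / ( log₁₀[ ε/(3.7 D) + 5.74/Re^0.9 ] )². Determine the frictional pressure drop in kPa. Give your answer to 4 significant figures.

A = πD²/4 = π(0.1053)²/4 = 0.008709 m²; mean velocity V = ṁ/(ρA) = 29.07/(1877 · 0.008709) = 1.778 m/s.
Reynolds number Re = ρVD/μ = 1877 · 1.778 · 0.1053 / 0.00259 = 1.357e+05.
Re > 4000 → turbulent. Relative roughness ε/D = 0.000281/0.1053 = 0.00267. Swamee-Jain: f = 0.25/(log₁₀[0.00267/3.7 + 5.74/1.357e+05^0.9])² = 0.25/(log₁₀[0.000721 + 0.000138])² = 0.25/(-3.066)² = 0.0266.
Darcy-Weisbach: ΔP = f(L/D)(ρV²/2) = 0.0266·(72.59/0.1053)·(1877·1.778²/2) = 0.0266·689.4·2968 = 5.442e+04 Pa.
ΔP = 5.442e+04 Pa = 54.42 kPa.

ΔP ≈ 54.42 kPa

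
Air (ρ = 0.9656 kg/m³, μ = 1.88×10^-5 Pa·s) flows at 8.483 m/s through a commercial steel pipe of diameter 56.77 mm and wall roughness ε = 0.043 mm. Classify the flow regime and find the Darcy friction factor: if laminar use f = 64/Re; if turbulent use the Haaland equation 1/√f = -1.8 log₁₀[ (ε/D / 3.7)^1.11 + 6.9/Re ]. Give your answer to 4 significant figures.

f ≈ 0.02601

Re = ρVD/μ = 0.9656·8.483·0.05677/1.88e-05 = 2.473e+04.
Re > 4000 → turbulent. ε/D = 4.3e-05/0.05677 = 0.000757; Haaland: 1/√f = -1.8 log₁₀[8.04e-05 + 0.000279] = 6.2, so f = 0.02601.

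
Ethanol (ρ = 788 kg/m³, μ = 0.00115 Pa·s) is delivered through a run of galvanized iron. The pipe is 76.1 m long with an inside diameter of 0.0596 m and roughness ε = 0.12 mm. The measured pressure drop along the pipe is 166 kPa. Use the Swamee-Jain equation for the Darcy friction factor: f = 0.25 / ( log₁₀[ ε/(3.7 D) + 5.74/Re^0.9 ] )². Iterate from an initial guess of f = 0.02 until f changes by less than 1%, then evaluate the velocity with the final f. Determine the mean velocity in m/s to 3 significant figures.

V ≈ 3.65 m/s

Rearranging Darcy-Weisbach: V = √(2·ΔP·D/(f·L·ρ)). With ε/D = 0.00012/0.0596 = 0.00201, iterate starting from f = 0.02:
  f = 0.02 → V = √(2·1.66e+05·0.0596/(0.02·76.1·788)) = 4.062 m/s; Re = ρVD/μ = 1.659e+05; f → 0.02471
  f = 0.02471 → V = 3.654 m/s; Re = 1.492e+05; f → 0.02482
Converged (Δf/f < 1%). With the final f = 0.02482: V = √(2·1.66e+05·0.0596/(0.02482·76.1·788)) = 3.646 m/s.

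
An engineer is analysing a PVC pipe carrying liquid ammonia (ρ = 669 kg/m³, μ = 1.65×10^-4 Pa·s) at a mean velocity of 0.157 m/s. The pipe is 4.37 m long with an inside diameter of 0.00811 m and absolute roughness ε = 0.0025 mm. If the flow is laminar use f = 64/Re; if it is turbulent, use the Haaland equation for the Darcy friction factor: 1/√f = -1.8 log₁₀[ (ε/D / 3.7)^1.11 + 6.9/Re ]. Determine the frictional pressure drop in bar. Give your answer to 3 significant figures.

Reynolds number Re = ρVD/μ = 669 · 0.157 · 0.00811 / 0.000165 = 5163.
Re > 4000 → turbulent. Relative roughness ε/D = 2.5e-06/0.00811 = 0.000308. Haaland: 1/√f = -1.8 log₁₀[(0.000308/3.7)^1.11 + 6.9/5163] = -1.8 log₁₀[2.96e-05 + 0.00134] = 5.156, so f = 0.03762.
Darcy-Weisbach: ΔP = f(L/D)(ρV²/2) = 0.03762·(4.37/0.00811)·(669·0.157²/2) = 0.03762·538.8·8.245 = 167.1 Pa.
ΔP = 167.1 Pa = 0.00167 bar.

ΔP ≈ 0.00167 bar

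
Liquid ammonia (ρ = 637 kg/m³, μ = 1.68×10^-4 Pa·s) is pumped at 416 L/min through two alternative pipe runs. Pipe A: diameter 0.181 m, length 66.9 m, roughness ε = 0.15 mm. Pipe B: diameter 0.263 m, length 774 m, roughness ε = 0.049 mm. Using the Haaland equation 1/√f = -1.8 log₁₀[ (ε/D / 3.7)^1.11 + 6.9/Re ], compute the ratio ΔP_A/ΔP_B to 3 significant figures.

Pipe A: V = Q/A = 0.006933/0.02573 = 0.2695 m/s; Re = 1.849e+05; ε/D = 0.000829; Haaland → f = 0.0203; ΔP_A = f(L/D)(ρV²/2) = 173.5 Pa.
Pipe B: V = Q/A = 0.006933/0.05433 = 0.1276 m/s; Re = 1.273e+05; ε/D = 0.000186; Haaland → f = 0.01794; ΔP_B = f(L/D)(ρV²/2) = 273.9 Pa.
ΔP_A/ΔP_B = 173.5/273.9 = 0.634.

ΔP_A/ΔP_B ≈ 0.634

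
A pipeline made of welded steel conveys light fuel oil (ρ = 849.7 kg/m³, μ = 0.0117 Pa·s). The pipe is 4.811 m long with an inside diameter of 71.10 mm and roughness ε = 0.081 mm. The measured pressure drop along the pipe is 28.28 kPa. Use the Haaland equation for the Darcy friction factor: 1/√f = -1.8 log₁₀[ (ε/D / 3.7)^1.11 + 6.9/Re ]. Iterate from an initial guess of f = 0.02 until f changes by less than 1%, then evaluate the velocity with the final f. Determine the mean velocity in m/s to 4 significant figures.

V ≈ 6.187 m/s

Rearranging Darcy-Weisbach: V = √(2·ΔP·D/(f·L·ρ)). With ε/D = 8.1e-05/0.0711 = 0.00114, iterate starting from f = 0.02:
  f = 0.02 → V = √(2·2.828e+04·0.0711/(0.02·4.811·849.7)) = 7.013 m/s; Re = ρVD/μ = 3.621e+04; f → 0.02521
  f = 0.02521 → V = 6.247 m/s; Re = 3.225e+04; f → 0.02566
  f = 0.02566 → V = 6.191 m/s; Re = 3.197e+04; f → 0.0257
Converged (Δf/f < 1%). With the final f = 0.0257: V = √(2·2.828e+04·0.0711/(0.0257·4.811·849.7)) = 6.187 m/s.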